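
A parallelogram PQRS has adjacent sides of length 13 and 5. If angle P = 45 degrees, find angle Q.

In a parallelogram, consecutive angles are supplementary (sum to 180°).
angle Q = 180 - angle P
angle Q = 180 - 45
angle Q = 135 degrees

135 degrees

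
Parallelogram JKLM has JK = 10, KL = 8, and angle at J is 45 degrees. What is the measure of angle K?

In a parallelogram, consecutive angles are supplementary (sum to 180°).
angle K = 180 - angle J
angle K = 180 - 45
angle K = 135 degrees

135 degrees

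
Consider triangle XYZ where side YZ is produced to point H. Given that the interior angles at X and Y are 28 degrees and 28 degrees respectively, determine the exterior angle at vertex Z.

The interior angle at Z is 180 - 28 - 28 = 124 degrees.
The exterior angle and interior angle at Z are supplementary:
Exterior angle = 180 - 124 = 56 degrees.

56 degrees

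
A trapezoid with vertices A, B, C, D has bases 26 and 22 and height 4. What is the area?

Area of a trapezoid = (base1 + base2) * height / 2
Area = (26 + 22) * 4 / 2
Area = 48 * 4 / 2
Area = 192 / 2
Area = 96

96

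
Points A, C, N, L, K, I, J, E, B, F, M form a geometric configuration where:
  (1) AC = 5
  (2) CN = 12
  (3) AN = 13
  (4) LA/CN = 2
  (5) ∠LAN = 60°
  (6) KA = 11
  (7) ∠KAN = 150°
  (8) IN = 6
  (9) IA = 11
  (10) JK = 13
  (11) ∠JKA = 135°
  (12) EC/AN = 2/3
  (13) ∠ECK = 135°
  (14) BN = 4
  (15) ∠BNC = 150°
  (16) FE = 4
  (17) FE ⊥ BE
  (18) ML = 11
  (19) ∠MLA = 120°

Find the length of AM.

From the given relations: LA = 2·CN = 2·12 = 24.
Step 1: By the law of cosines on triangle ALM: AM² = 24² + 11² − 2·24·11·cos(120°) = 961, so AM = 31.

Therefore, the length of AM = 31.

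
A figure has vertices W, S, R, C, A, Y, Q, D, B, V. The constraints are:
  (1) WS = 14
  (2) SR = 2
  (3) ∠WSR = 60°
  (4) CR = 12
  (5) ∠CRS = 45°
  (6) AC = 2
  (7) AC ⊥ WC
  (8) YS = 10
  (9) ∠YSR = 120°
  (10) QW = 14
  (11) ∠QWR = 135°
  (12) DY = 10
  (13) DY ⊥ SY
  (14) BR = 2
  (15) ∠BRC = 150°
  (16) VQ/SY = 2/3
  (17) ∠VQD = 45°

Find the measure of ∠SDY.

Step 1: By the law of cosines on triangle DYS: DS² = 10² + 10² − 2·10·10·cos(90°) = 200, so DS = 10·√2.
Step 2: By the inverse law of cosines on triangle SDY: cos(∠SDY) = ((10·√2)² + 10² − 10²) / (2·10·√2·10) = 200/282.84 = 0.7071, so ∠SDY = 45°.

Therefore, the measure of angle ∠SDY = 45°.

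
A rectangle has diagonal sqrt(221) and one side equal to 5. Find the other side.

The diagonal of a rectangle forms a right triangle with the two sides.
Rearranging the Pythagorean theorem: missing side = sqrt(d^2 - known^2).
= sqrt(221 - 25) = sqrt(196) = 14.

14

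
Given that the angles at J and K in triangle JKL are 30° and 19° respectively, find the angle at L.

The interior angles sum to 180°: angle L = 180 - 30 - 19 = 131°.
The triangle is obtuse (angles 30°, 19°, 131°).

131 degrees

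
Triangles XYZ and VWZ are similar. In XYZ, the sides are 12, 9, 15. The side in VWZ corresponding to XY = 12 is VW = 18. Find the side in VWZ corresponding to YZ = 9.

Similar triangles have proportional sides. Setting up the proportion:
VW / XY = WZ / YZ
18 / 12 = WZ / 9
WZ = 9 * 18 / 12 = 27/2.

27/2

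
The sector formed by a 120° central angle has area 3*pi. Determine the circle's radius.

Sector area A = πr² × θ/360, so r² = 360A / (πθ).
r² = 360 × 3*pi / (π × 120)
r² = 9
r = 3

3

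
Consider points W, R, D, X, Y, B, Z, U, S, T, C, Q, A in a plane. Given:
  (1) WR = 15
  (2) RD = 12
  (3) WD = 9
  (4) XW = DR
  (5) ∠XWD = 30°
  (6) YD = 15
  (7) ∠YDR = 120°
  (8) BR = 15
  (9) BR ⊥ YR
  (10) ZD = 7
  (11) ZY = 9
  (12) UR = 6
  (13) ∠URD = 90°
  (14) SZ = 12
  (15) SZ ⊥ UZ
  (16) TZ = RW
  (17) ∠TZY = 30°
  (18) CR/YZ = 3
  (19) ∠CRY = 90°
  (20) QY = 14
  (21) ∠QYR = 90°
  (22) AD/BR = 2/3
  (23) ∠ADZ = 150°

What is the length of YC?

From the given relations: CR = 3·YZ = 3·9 = 27.
Step 1: By the law of cosines on triangle RDY: RY² = 12² + 15² − 2·12·15·cos(120°) = 549, so RY = 3·√61.
Step 2: By the law of cosines on triangle YRC: YC² = (3·√61)² + 27² − 2·3·√61·27·cos(90°) = 1278, so YC = 3·√142.

Therefore, the length of YC = 3·√142.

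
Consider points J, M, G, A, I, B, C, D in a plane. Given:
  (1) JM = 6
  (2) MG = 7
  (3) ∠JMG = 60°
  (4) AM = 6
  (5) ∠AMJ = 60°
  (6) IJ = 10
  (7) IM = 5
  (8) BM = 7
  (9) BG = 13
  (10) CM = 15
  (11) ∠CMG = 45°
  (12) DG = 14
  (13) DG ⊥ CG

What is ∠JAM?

Step 1: By the law of cosines on triangle AMJ: AJ² = 6² + 6² − 2·6·6·cos(60°) = 36, so AJ = 6.
Step 2: By the inverse law of cosines on triangle JAM: cos(∠JAM) = (6² + 6² − 6²) / (2·6·6) = 36/72 = 0.5, so ∠JAM = 60°.

Therefore, the measure of angle ∠JAM = 60°.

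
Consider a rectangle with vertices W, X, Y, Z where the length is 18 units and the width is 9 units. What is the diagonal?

d = sqrt(18^2 + 9^2) = sqrt(405) = 9*sqrt(5)

9*sqrt(5)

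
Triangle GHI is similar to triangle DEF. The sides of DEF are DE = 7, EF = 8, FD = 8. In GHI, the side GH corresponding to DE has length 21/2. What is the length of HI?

k = 21/2/7 = 3/2. HI = 3/2 * 8 = 12.

12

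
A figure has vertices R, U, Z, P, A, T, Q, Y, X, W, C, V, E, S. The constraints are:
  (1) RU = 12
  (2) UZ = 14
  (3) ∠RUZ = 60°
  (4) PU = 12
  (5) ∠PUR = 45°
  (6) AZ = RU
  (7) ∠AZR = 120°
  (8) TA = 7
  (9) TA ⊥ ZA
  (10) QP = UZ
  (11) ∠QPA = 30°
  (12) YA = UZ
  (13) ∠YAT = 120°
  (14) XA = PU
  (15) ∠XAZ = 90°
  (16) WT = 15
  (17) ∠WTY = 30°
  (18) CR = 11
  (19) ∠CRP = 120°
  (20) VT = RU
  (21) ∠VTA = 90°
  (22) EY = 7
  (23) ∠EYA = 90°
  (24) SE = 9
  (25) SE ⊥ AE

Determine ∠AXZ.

From the given relations: XA = PU = 12; AZ = RU = 12.
Step 1: By the law of cosines on triangle XAZ: XZ² = 12² + 12² − 2·12·12·cos(90°) = 288, so XZ = 12·√2.
Step 2: By the inverse law of cosines on triangle AXZ: cos(∠AXZ) = (12² + (12·√2)² − 12²) / (2·12·12·√2) = 288/407.29 = 0.7071, so ∠AXZ = 45°.

Therefore, the measure of angle ∠AXZ = 45°.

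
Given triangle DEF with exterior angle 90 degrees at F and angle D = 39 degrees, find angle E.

The exterior angle theorem states that an exterior angle equals the sum of the two non-adjacent interior angles.
So 90 = 39 + angle E, which gives angle E = 90 - 39 = 51 degrees.

51 degrees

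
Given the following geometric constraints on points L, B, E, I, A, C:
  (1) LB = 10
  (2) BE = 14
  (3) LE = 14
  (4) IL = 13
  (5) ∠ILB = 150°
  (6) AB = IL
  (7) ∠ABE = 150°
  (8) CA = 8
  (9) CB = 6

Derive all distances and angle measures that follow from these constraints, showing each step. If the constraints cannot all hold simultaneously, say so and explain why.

The constraints are consistent.

From the given relations:
  AB = IL = 13

Step 1: From BL = 10, LI = 13, and ∠BLI = 150°, by the law of cosines:
  BI² = BL² + LI² - 2·BL·LI·cos(150°) = 100 + 169 + 225.2 = 494.2
  BI ≈ 22.23

Step 2: From EB = 14, BA = 13, and ∠EBA = 150°, by the law of cosines:
  EA² = EB² + BA² - 2·EB·BA·cos(150°) = 196 + 169 + 315.2 = 680.2
  EA ≈ 26.08

Step 3: From LB = 10, LE = 14, BE = 14, by the inverse law of cosines:
  cos(∠BLE) = (LB² + LE² - BE²) / (2·LB·LE)
  ∠BLE = 69.08°

Step 4: From BA = 13, BC = 6, AC = 8, by the inverse law of cosines:
  cos(∠ABC) = (BA² + BC² - AC²) / (2·BA·BC)
  ∠ABC = 25.33°

Step 5: From BE = 14, BL = 10, EL = 14, by the inverse law of cosines:
  cos(∠EBL) = (BE² + BL² - EL²) / (2·BE·BL)
  ∠EBL = 69.08°

Step 6: From EB = 14, EL = 14, BL = 10, by the inverse law of cosines:
  cos(∠BEL) = (EB² + EL² - BL²) / (2·EB·EL)
  ∠BEL = 41.85°

Step 7: From AB = 13, AC = 8, BC = 6, by the inverse law of cosines:
  cos(∠BAC) = (AB² + AC² - BC²) / (2·AB·AC)
  ∠BAC = 18.72°

Step 8: From CA = 8, CB = 6, AB = 13, by the inverse law of cosines:
  cos(∠ACB) = (CA² + CB² - AB²) / (2·CA·CB)
  ∠ACB = 135.95°

Step 9: From BI = 22.23, BL = 10, IL = 13, by the inverse law of cosines:
  cos(∠IBL) = (BI² + BL² - IL²) / (2·BI·BL)
  ∠IBL = 17°

Step 10: From EA = 26.08, EB = 14, AB = 13, by the inverse law of cosines:
  cos(∠AEB) = (EA² + EB² - AB²) / (2·EA·EB)
  ∠AEB = 14.43°

Step 11: From IB = 22.23, IL = 13, BL = 10, by the inverse law of cosines:
  cos(∠BIL) = (IB² + IL² - BL²) / (2·IB·IL)
  ∠BIL = 13°

Step 12: From AB = 13, AE = 26.08, BE = 14, by the inverse law of cosines:
  cos(∠BAE) = (AB² + AE² - BE²) / (2·AB·AE)
  ∠BAE = 15.57°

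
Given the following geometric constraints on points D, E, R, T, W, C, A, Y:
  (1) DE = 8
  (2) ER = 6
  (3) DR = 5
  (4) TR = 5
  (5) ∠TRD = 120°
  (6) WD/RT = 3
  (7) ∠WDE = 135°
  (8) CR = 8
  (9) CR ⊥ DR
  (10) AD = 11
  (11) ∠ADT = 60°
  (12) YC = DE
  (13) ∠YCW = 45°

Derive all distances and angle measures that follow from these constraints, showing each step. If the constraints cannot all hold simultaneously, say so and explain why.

The constraints are consistent.

From the given relations:
  WD = 3·RT = 3·5 = 15
  YC = DE = 8

Step 1: From DR = 5, RT = 5, and ∠DRT = 120°, by the law of cosines:
  DT² = DR² + RT² - 2·DR·RT·cos(120°) = 25 + 25 + 25 = 75
  DT = 5·√3

Step 2: From DR = 5, RC = 8, and ∠DRC = 90°, by the law of cosines:
  DC² = DR² + RC² - 2·DR·RC·cos(90°) = 25 + 64 - 0 = 89
  DC = √89

Step 3: From ED = 8, DW = 15, and ∠EDW = 135°, by the law of cosines:
  EW² = ED² + DW² - 2·ED·DW·cos(135°) = 64 + 225 + 169.7 = 458.7
  EW ≈ 21.42

Step 4: From DE = 8, DR = 5, ER = 6, by the inverse law of cosines:
  cos(∠EDR) = (DE² + DR² - ER²) / (2·DE·DR)
  ∠EDR = 48.51°

Step 5: From ED = 8, ER = 6, DR = 5, by the inverse law of cosines:
  cos(∠DER) = (ED² + ER² - DR²) / (2·ED·ER)
  ∠DER = 38.62°

Step 6: From RD = 5, RE = 6, DE = 8, by the inverse law of cosines:
  cos(∠DRE) = (RD² + RE² - DE²) / (2·RD·RE)
  ∠DRE = 92.87°

Step 7: From TD = 5·√3, DA = 11, and ∠TDA = 60°, by the law of cosines:
  TA² = TD² + DA² - 2·TD·DA·cos(60°) = 75 + 121 - 95.26 = 100.7
  TA ≈ 10.04

Step 8: From DC = √89, DR = 5, CR = 8, by the inverse law of cosines:
  cos(∠CDR) = (DC² + DR² - CR²) / (2·DC·DR)
  ∠CDR = 57.99°

Step 9: From DR = 5, DT = 5·√3, RT = 5, by the inverse law of cosines:
  cos(∠RDT) = (DR² + DT² - RT²) / (2·DR·DT)
  ∠RDT = 30°

Step 10: From ED = 8, EW = 21.42, DW = 15, by the inverse law of cosines:
  cos(∠DEW) = (ED² + EW² - DW²) / (2·ED·EW)
  ∠DEW = 29.69°

Step 11: From TD = 5·√3, TR = 5, DR = 5, by the inverse law of cosines:
  cos(∠DTR) = (TD² + TR² - DR²) / (2·TD·TR)
  ∠DTR = 30°

Step 12: From WD = 15, WE = 21.42, DE = 8, by the inverse law of cosines:
  cos(∠DWE) = (WD² + WE² - DE²) / (2·WD·WE)
  ∠DWE = 15.31°

Step 13: From CD = √89, CR = 8, DR = 5, by the inverse law of cosines:
  cos(∠DCR) = (CD² + CR² - DR²) / (2·CD·CR)
  ∠DCR = 32.01°

Step 14: From TA = 10.04, TD = 5·√3, AD = 11, by the inverse law of cosines:
  cos(∠ATD) = (TA² + TD² - AD²) / (2·TA·TD)
  ∠ATD = 71.65°

Step 15: From AD = 11, AT = 10.04, DT = 5·√3, by the inverse law of cosines:
  cos(∠DAT) = (AD² + AT² - DT²) / (2·AD·AT)
  ∠DAT = 48.35°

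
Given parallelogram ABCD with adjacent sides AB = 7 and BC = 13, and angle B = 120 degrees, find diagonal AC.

Law of cosines: d^2 = 7^2 + 13^2 - 2(7)(13)cos(120°) = 309, so d = sqrt(309).

sqrt(309)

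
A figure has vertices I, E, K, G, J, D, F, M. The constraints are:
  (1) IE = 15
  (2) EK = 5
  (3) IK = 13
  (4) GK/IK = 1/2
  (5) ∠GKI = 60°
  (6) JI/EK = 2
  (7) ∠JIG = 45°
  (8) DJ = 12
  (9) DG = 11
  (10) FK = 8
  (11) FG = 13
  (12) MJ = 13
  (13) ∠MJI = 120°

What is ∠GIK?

From the given relations: GK = 1/2·IK = 1/2·13 ≈ 6.5.
Step 1: By the law of cosines on triangle IKG: IG² = 13² + 6.5² − 2·13·6.5·cos(60°) = 126.75, so IG ≈ 11.26.
Step 2: By the inverse law of cosines on triangle GIK: cos(∠GIK) = (11.26² + 13² − 6.5²) / (2·11.26·13) = 253.5/292.72 = 0.866, so ∠GIK = 30°.

Therefore, the measure of angle ∠GIK = 30°.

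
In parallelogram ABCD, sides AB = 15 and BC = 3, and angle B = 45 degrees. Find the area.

The area of a parallelogram equals the product of two adjacent sides times the sine of the included angle.
This is because the height equals 3 * sin(45°) = 3*sqrt(2)/2.
Area = 15 * 3*sqrt(2)/2 = 45*sqrt(2)/2

45*sqrt(2)/2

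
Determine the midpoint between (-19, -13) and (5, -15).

M = ((x₁ + x₂)/2, (y₁ + y₂)/2)
= ((-19 + 5)/2, (-13 + -15)/2)
= (-14/2, -28/2) = (-7, -14)

(-7, -14)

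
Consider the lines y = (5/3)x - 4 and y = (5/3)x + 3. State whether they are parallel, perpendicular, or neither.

Slope of line 1: m1 = 5/3
Slope of line 2: m2 = 5/3
Two lines are parallel if and only if they have equal slopes (or both are vertical).
Here m1 = m2 = 5/3, confirming the lines are parallel.

Parallel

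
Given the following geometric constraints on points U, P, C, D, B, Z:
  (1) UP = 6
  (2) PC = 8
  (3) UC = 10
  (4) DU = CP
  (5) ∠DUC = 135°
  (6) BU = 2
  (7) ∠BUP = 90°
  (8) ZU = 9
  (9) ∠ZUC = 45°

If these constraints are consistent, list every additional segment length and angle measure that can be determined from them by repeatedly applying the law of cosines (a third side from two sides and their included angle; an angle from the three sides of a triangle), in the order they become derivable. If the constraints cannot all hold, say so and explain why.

The constraints are consistent. Derivable facts, in order:
After 1 step:
- CD ≈ 16.65
- CZ ≈ 7.33
- PB = 2·√10
- ∠CPU = 90°
- ∠CUP = 53.13°
- ∠PCU = 36.87°
After 2 steps:
- ∠BPU = 18.43°
- ∠CDU = 25.14°
- ∠CZU = 74.74°
- ∠DCU = 19.86°
- ∠PBU = 71.57°
- ∠UCZ = 60.26°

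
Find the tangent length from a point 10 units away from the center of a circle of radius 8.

The tangent, radius, and line from the external point to the center form a right triangle.
The right angle is where the tangent meets the radius.
By the Pythagorean theorem: tangent² + 8² = 10²
tangent² = 100 - 64 = 36
tangent = 6

6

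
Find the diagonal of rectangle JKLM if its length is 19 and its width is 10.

d = sqrt(19^2 + 10^2) = sqrt(461)

sqrt(461)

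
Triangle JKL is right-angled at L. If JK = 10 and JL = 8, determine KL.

Rearranging the Pythagorean theorem to solve for the unknown leg:
leg^2 = hypotenuse^2 - known_leg^2 = 100 - 64 = 36
leg = sqrt(36) = 6.

6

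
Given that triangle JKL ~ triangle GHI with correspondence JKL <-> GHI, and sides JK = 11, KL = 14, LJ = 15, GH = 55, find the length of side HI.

k = 55/11 = 5. HI = 5 * 14 = 70.

70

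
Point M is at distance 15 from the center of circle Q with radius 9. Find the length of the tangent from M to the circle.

tangent = √(d² - r²) = √(15² - 9²) = √(225 - 81) = √144 = 12

12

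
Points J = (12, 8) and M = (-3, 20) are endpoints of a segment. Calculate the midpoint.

The midpoint is the average of the coordinates:
x: (12 + -3)/2 = 9/2
y: (8 + 20)/2 = 14
Midpoint = (9/2, 14)

(9/2, 14)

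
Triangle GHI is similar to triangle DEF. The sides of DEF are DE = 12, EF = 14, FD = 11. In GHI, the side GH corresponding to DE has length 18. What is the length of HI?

Similar triangles have proportional sides. Setting up the proportion:
GH / DE = HI / EF
18 / 12 = HI / 14
HI = 14 * 18 / 12 = 21.

21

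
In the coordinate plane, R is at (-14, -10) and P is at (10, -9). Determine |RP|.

The horizontal distance is |10 - -14| = 24 and the vertical distance is |-9 - -10| = 1.
By the Pythagorean theorem, d = sqrt(24^2 + 1^2) = sqrt(577).

sqrt(577)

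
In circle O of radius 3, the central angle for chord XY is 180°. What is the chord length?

Drop a perpendicular from the center to the chord, bisecting both the chord and the central angle.
Each half-chord = r sin(θ/2) = 3 sin(90°).
The full chord = 2 × 3 × sin(90°) = 6.

6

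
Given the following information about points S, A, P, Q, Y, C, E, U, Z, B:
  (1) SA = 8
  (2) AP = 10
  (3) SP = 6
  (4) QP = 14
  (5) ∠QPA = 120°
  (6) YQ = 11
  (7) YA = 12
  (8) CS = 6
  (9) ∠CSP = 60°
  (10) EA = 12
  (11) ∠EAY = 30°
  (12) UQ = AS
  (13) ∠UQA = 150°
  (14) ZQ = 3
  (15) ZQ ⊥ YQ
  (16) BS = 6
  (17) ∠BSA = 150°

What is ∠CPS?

Step 1: By the law of cosines on triangle PSC: PC² = 6² + 6² − 2·6·6·cos(60°) = 36, so PC = 6.
Step 2: By the inverse law of cosines on triangle CPS: cos(∠CPS) = (6² + 6² − 6²) / (2·6·6) = 36/72 = 0.5, so ∠CPS = 60°.

Therefore, the measure of angle ∠CPS = 60°.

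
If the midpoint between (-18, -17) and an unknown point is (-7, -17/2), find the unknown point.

Using the midpoint formula: M = ((x1 + x2)/2, (y1 + y2)/2)
We know M = (-7, -17/2) and L = (-18, -17)
For x: -7 = (-18 + x2)/2, so x2 = 2*-7 - -18 = 4
For y: -17/2 = (-17 + y2)/2, so y2 = 2*-17/2 - -17 = 0
K = (4, 0)

(4, 0)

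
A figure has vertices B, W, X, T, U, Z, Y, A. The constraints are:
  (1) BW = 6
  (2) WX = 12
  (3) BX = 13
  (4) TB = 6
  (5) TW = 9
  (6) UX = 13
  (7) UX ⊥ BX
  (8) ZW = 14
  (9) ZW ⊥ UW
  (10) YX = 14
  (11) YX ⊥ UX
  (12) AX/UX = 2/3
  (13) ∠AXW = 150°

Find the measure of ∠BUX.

Step 1: By the law of cosines on triangle UXB: UB² = 13² + 13² − 2·13·13·cos(90°) = 338, so UB = 13·√2.
Step 2: By the inverse law of cosines on triangle BUX: cos(∠BUX) = ((13·√2)² + 13² − 13²) / (2·13·√2·13) = 338/478 = 0.7071, so ∠BUX = 45°.

Therefore, the measure of angle ∠BUX = 45°.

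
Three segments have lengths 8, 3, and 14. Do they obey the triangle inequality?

Check the triangle inequality: 8 + 3 = 11 ≤ 14.
Since the sum of two sides does not exceed the third, no triangle can be formed.

No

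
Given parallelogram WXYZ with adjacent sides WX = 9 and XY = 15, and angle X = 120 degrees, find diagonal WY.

Using the law of cosines:
d^2 = 9^2 + 15^2 - 2(9)(15)cos(120 degrees)
d^2 = 81 + 225 - 270*-1/2
d^2 = 441
d = 21

21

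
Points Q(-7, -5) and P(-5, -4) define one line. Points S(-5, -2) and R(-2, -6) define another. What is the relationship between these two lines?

Slope of line 1: m1 = (-4 - -5)/(-5 - -7) = 1/2 = 1/2
Slope of line 2: m2 = (-6 - -2)/(-2 - -5) = -4/3 = -4/3
m1 != m2 and m1*m2 = -2/3 != -1. Neither.

Neither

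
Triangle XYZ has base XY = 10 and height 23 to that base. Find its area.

Area = (1/2) * base * height
Area = (1/2) * 10 * 23
Area = 115

115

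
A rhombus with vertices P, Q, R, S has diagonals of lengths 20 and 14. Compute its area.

Area of a rhombus = (d1 * d2) / 2
Area = (20 * 14) / 2
Area = 280 / 2
Area = 140

140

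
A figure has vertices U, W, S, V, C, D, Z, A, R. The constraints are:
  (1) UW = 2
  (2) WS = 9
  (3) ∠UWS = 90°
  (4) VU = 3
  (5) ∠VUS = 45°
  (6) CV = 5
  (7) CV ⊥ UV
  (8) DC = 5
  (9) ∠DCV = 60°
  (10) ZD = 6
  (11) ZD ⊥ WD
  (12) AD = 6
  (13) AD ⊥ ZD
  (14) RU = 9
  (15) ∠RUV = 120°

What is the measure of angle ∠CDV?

Step 1: By the law of cosines on triangle DCV: DV² = 5² + 5² − 2·5·5·cos(60°) = 25, so DV = 5.
Step 2: By the inverse law of cosines on triangle CDV: cos(∠CDV) = (5² + 5² − 5²) / (2·5·5) = 25/50 = 0.5, so ∠CDV = 60°.

Therefore, the measure of angle ∠CDV = 60°.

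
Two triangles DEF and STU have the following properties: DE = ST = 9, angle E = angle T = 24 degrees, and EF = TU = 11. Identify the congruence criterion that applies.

The given information matches SAS: Two pairs of corresponding sides and the included angle are equal (Side-Angle-Side).

SAS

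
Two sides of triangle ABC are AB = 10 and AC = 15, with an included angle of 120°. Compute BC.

When two sides and the included angle are known, the law of cosines gives the third side.
c^2 = a^2 + b^2 - 2ab cos(C) generalizes the Pythagorean theorem to non-right triangles.
Here: BC^2 = 100 + 225 - 300*(-1/2) = 475
BC = 5*sqrt(19)

5*sqrt(19)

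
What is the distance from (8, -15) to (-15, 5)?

d = sqrt((-23)^2 + (20)^2) = sqrt(929)

sqrt(929)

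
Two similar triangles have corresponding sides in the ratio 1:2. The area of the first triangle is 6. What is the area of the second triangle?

Area ratio = (1/2)^2 = 1/4. Area of the second triangle = 6 * 4/1 = 24.

24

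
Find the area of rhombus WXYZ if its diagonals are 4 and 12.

Area of a rhombus = (d1 * d2) / 2
Area = (4 * 12) / 2
Area = 48 / 2
Area = 24

24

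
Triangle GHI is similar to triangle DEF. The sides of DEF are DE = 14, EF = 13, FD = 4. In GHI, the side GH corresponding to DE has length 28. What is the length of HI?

Similar triangles have proportional sides. Setting up the proportion:
GH / DE = HI / EF
28 / 14 = HI / 13
HI = 13 * 28 / 14 = 26.

26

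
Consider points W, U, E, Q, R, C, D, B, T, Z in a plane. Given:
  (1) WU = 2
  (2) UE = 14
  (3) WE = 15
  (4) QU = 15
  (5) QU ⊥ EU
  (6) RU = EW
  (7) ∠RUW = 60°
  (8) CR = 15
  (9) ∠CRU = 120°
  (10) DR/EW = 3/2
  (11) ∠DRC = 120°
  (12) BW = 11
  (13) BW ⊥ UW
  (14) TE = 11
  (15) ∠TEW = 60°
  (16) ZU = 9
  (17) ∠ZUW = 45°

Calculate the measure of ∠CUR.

From the given relations: RU = EW = 15.
Step 1: By the law of cosines on triangle URC: UC² = 15² + 15² − 2·15·15·cos(120°) = 675, so UC = 15·√3.
Step 2: By the inverse law of cosines on triangle CUR: cos(∠CUR) = ((15·√3)² + 15² − 15²) / (2·15·√3·15) = 675/779.42 = 0.866, so ∠CUR = 30°.

Therefore, the measure of angle ∠CUR = 30°.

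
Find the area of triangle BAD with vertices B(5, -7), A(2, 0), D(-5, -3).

The Shoelace formula computes the area from vertex coordinates by summing cross products.
For vertices (5,-7), (2,0), (-5,-3):
Signed sum = 5*0 - 2*-7 + 2*-3 - -5*0 + -5*-7 - 5*-3
= 14 + -6 + 50 = 58
Area = (1/2)|58| = 29.

29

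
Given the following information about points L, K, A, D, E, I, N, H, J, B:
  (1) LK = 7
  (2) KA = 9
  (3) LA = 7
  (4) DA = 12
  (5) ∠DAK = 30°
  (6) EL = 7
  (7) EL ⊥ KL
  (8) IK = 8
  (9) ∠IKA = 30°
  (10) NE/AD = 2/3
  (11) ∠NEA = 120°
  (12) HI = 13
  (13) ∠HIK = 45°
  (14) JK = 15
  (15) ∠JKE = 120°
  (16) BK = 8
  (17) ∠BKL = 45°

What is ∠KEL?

Step 1: By the law of cosines on triangle ELK: EK² = 7² + 7² − 2·7·7·cos(90°) = 98, so EK = 7·√2.
Step 2: By the inverse law of cosines on triangle KEL: cos(∠KEL) = ((7·√2)² + 7² − 7²) / (2·7·√2·7) = 98/138.59 = 0.7071, so ∠KEL = 45°.

Therefore, the measure of angle ∠KEL = 45°.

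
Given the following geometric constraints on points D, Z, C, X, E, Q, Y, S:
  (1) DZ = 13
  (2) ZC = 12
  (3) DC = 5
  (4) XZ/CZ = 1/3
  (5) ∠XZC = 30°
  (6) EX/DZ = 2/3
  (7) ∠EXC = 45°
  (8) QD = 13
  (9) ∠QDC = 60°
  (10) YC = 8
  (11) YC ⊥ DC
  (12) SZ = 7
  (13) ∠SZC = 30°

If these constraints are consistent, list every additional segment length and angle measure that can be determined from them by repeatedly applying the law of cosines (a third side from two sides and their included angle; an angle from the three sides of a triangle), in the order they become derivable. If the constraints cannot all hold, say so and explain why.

The constraints are consistent. Derivable facts, in order:
After 1 step:
- CQ = √129
- CS ≈ 6.89
- CX ≈ 8.77
- DY = √89
- ∠CDZ = 67.38°
- ∠CZD = 22.62°
- ∠DCZ = 90°
After 2 steps:
- CE ≈ 6.67
- ∠CDY = 57.99°
- ∠CQD = 22.41°
- ∠CSZ = 119.48°
- ∠CXZ = 136.81°
- ∠CYD = 32.01°
- ∠DCQ = 97.59°
- ∠SCZ = 30.52°
- ∠XCZ = 13.19°
After 3 steps:
- ∠CEX = 68.3°
- ∠ECX = 66.7°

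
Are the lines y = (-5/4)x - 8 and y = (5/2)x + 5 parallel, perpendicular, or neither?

Slope of line 1: m1 = -5/4
Slope of line 2: m2 = 5/2
For parallel lines we need equal slopes: -5/4 != 5/2.
For perpendicular lines we need m1*m2 = -1: (-5/4)(5/2) = -25/8 != -1.
Since neither condition holds, the lines are neither parallel nor perpendicular.

Neither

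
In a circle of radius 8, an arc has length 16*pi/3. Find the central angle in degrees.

Arc length L = 2πr × θ/360, so θ = 360L / (2πr).
θ = 360 × 16*pi/3 / (2π × 8)
θ = 120°
θ = 120°

120°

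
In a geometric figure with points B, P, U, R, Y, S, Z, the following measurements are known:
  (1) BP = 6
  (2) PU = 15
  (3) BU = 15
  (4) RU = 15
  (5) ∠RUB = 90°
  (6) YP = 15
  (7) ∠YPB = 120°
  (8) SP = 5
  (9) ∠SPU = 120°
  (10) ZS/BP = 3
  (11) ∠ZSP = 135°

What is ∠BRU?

Step 1: By the law of cosines on triangle RUB: RB² = 15² + 15² − 2·15·15·cos(90°) = 450, so RB = 15·√2.
Step 2: By the inverse law of cosines on triangle BRU: cos(∠BRU) = ((15·√2)² + 15² − 15²) / (2·15·√2·15) = 450/636.4 = 0.7071, so ∠BRU = 45°.

Therefore, the measure of angle ∠BRU = 45°.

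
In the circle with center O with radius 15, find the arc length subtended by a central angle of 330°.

The full circumference is 2πr = 2π(15) = 30*pi.
The arc spans 330° out of 360°, which is a fraction of 11/12.
Arc length = 30*pi × 11/12 = 55*pi/2.

55*pi/2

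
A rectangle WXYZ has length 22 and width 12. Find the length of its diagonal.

Using the Pythagorean theorem:
d² = 22² + 12² = 484 + 144 = 628
d = sqrt(628) = 2*sqrt(157)

2*sqrt(157)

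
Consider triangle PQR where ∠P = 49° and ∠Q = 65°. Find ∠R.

The interior angles sum to 180°: angle R = 180 - 49 - 65 = 66°.
The triangle is acute (angles 49°, 65°, 66°).

66 degrees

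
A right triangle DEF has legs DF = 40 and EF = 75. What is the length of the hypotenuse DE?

DE = sqrt(40^2 + 75^2) = sqrt(7225) = 85

85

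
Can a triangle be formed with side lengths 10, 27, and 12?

Check the triangle inequality: 10 + 12 = 22 ≤ 27.
Since the sum of two sides does not exceed the third, no triangle can be formed.

No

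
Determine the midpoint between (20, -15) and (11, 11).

The midpoint is the average of the coordinates:
x: (20 + 11)/2 = 31/2
y: (-15 + 11)/2 = -2
Midpoint = (31/2, -2)

(31/2, -2)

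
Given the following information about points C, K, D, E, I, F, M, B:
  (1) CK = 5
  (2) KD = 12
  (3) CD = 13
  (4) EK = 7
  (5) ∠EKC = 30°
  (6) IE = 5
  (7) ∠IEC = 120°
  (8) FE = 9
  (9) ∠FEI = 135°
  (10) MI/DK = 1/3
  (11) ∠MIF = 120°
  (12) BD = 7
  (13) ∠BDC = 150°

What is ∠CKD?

Step 1: By the inverse law of cosines on triangle CKD: cos(∠CKD) = (5² + 12² − 13²) / (2·5·12) = 0/120 = 0, so ∠CKD = 90°.

Therefore, the measure of angle ∠CKD = 90°.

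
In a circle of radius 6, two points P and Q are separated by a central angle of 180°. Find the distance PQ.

Drop a perpendicular from the center to the chord, bisecting both the chord and the central angle.
Each half-chord = r sin(θ/2) = 6 sin(90°).
The full chord = 2 × 6 × sin(90°) = 12.

12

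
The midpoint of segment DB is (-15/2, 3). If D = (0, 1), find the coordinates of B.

Using the midpoint formula: M = ((x1 + x2)/2, (y1 + y2)/2)
We know M = (-15/2, 3) and D = (0, 1)
For x: -15/2 = (0 + x2)/2, so x2 = 2*-15/2 - 0 = -15
For y: 3 = (1 + y2)/2, so y2 = 2*3 - 1 = 5
B = (-15, 5)

(-15, 5)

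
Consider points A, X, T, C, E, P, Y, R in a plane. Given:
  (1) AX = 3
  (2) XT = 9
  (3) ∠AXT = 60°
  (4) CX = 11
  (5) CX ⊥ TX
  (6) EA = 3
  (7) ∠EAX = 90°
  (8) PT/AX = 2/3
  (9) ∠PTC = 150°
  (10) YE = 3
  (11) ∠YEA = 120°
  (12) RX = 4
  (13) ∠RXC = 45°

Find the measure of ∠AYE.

Step 1: By the law of cosines on triangle YEA: YA² = 3² + 3² − 2·3·3·cos(120°) = 27, so YA = 3·√3.
Step 2: By the inverse law of cosines on triangle AYE: cos(∠AYE) = ((3·√3)² + 3² − 3²) / (2·3·√3·3) = 27/31.18 = 0.866, so ∠AYE = 30°.

Therefore, the measure of angle ∠AYE = 30°.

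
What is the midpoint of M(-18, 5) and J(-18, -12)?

M = ((x₁ + x₂)/2, (y₁ + y₂)/2)
= ((-18 + -18)/2, (5 + -12)/2)
= (-36/2, -7/2) = (-18, -7/2)

(-18, -7/2)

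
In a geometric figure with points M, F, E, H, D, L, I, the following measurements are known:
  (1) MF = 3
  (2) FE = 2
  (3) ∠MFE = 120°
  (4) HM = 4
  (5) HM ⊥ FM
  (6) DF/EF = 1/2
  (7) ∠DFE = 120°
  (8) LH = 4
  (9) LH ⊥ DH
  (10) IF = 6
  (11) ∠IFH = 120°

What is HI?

Step 1: By the law of cosines on triangle FMH: FH² = 3² + 4² − 2·3·4·cos(90°) = 25, so FH = 5.
Step 2: By the law of cosines on triangle HFI: HI² = 5² + 6² − 2·5·6·cos(120°) = 91, so HI = √91.

Therefore, the length of HI = √91.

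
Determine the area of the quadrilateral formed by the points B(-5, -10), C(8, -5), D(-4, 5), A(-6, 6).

The Shoelace formula works by pairing each vertex with the next (cycling back to the first).
For each pair, compute x_i*y_(i+1) - x_(i+1)*y_i:
  (-5*-5 - 8*-10) = 105
  (8*5 - -4*-5) = 20
  (-4*6 - -6*5) = 6
  (-6*-10 - -5*6) = 90
Taking half the absolute value of the total: Area = (1/2)(221) = 221/2.

221/2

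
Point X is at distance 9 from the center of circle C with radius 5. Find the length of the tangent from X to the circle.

tangent = √(d² - r²) = √(9² - 5²) = √(81 - 25) = √56 = 2*sqrt(14)

2*sqrt(14)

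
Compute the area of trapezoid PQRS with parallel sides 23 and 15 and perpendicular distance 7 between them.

Area = (23 + 15) * 7 / 2 = 266 / 2 = 133

133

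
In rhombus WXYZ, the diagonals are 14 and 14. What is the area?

Area of a rhombus = (d1 * d2) / 2
Area = (14 * 14) / 2
Area = 196 / 2
Area = 98

98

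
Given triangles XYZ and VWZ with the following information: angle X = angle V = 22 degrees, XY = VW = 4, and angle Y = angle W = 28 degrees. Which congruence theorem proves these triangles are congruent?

The given information matches ASA: Two pairs of corresponding angles and the included side are equal (Angle-Side-Angle).

ASA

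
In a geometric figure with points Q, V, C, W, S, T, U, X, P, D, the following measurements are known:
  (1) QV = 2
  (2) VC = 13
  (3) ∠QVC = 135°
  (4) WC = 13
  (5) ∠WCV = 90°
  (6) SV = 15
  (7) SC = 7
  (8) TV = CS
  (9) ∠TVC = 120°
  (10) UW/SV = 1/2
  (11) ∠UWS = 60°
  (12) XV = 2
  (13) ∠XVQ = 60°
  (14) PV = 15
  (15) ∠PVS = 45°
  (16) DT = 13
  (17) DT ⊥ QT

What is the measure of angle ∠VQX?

Step 1: By the law of cosines on triangle QVX: QX² = 2² + 2² − 2·2·2·cos(60°) = 4, so QX = 2.
Step 2: By the inverse law of cosines on triangle VQX: cos(∠VQX) = (2² + 2² − 2²) / (2·2·2) = 4/8 = 0.5, so ∠VQX = 60°.

Therefore, the measure of angle ∠VQX = 60°.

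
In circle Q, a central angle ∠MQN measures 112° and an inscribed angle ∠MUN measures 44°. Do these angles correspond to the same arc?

By the inscribed angle theorem, the inscribed angle for a central angle of 112° should be 112° / 2 = 56°.
The given inscribed angle is 44°, which does not equal 56°.
Therefore, no, they do not correspond to the same arc.

No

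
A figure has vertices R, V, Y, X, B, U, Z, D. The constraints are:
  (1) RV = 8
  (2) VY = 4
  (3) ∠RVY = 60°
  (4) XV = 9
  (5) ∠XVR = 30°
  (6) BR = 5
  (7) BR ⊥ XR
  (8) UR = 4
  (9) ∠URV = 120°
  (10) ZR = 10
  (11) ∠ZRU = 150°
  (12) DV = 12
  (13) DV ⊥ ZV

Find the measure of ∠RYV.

Step 1: By the law of cosines on triangle YVR: YR² = 4² + 8² − 2·4·8·cos(60°) = 48, so YR = 4·√3.
Step 2: By the inverse law of cosines on triangle RYV: cos(∠RYV) = ((4·√3)² + 4² − 8²) / (2·4·√3·4) = 0/55.43 = 0, so ∠RYV = 90°.

Therefore, the measure of angle ∠RYV = 90°.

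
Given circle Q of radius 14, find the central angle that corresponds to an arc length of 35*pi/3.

Arc length L = 2πr × θ/360, so θ = 360L / (2πr).
θ = 360 × 35*pi/3 / (2π × 14)
θ = 150°
θ = 150°

150°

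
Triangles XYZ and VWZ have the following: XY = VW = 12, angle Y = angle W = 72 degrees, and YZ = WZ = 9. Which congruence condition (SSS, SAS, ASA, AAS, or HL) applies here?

The given information provides:
XY = VW = 12, angle Y = angle W = 72 degrees, and YZ = WZ = 9
This matches the SAS congruence theorem.
Two pairs of corresponding sides and the included angle are equal (Side-Angle-Side).

SAS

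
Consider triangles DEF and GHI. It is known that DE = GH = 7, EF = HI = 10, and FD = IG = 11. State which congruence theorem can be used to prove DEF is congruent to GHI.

The given information provides:
DE = GH = 7, EF = HI = 10, and FD = IG = 11
This matches the SSS congruence theorem.
All three pairs of corresponding sides are equal (Side-Side-Side).

SSS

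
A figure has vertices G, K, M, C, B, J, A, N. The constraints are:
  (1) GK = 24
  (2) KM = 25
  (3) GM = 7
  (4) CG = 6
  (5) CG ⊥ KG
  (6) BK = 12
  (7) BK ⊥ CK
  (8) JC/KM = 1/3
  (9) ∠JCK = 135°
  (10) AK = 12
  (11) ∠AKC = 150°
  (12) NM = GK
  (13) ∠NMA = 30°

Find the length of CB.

Step 1: By the law of cosines on triangle CGK: CK² = 6² + 24² − 2·6·24·cos(90°) = 612, so CK = 6·√17.
Step 2: By the law of cosines on triangle CKB: CB² = (6·√17)² + 12² − 2·6·√17·12·cos(90°) = 756, so CB = 6·√21.

Therefore, the length of CB = 6·√21.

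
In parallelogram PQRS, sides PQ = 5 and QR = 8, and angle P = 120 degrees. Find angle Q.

In a parallelogram, consecutive angles are supplementary (sum to 180°).
angle Q = 180 - angle P
angle Q = 180 - 120
angle Q = 60 degrees

60 degrees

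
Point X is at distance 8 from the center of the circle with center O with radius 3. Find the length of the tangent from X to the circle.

tangent = √(d² - r²) = √(8² - 3²) = √(64 - 9) = √55 = sqrt(55)

sqrt(55)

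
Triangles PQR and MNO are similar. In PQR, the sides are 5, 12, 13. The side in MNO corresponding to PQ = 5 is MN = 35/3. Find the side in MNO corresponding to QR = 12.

Similar triangles have proportional sides. Setting up the proportion:
MN / PQ = NO / QR
35/3 / 5 = NO / 12
NO = 12 * 35/3 / 5 = 28.

28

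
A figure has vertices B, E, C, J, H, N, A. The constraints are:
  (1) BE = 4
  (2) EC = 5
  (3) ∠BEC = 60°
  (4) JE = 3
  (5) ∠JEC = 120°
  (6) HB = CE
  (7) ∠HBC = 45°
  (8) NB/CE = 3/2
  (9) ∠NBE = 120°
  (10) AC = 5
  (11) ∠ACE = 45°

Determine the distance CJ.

Step 1: By the law of cosines on triangle CEJ: CJ² = 5² + 3² − 2·5·3·cos(120°) = 49, so CJ = 7.

Therefore, the length of CJ = 7.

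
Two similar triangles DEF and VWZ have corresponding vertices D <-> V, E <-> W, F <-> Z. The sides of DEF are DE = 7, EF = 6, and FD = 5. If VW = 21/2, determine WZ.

Since the triangles are similar, the ratio of corresponding sides is constant.
Scale factor k = VW / DE = 21/2 / 7 = 3/2
WZ = k * EF = 3/2 * 6 = 9

9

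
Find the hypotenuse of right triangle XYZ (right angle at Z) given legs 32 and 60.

By the Pythagorean theorem: XY^2 = XZ^2 + YZ^2
XY^2 = 32^2 + 60^2 = 1024 + 3600 = 4624
XY = sqrt(4624) = 68

68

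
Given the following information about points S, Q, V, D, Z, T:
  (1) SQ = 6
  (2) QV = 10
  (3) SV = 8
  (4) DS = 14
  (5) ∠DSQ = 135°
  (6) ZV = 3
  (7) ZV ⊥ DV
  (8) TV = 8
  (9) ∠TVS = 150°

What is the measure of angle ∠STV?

Step 1: By the law of cosines on triangle TVS: TS² = 8² + 8² − 2·8·8·cos(150°) = 238.85, so TS ≈ 15.45.
Step 2: By the inverse law of cosines on triangle STV: cos(∠STV) = (15.45² + 8² − 8²) / (2·15.45·8) = 238.85/247.28 = 0.9659, so ∠STV = 15°.

Therefore, the measure of angle ∠STV = 15°.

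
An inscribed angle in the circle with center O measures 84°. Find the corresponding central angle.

Central angle = 2 × 84° = 168° (inscribed angle theorem).

168°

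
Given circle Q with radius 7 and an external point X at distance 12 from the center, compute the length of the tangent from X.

The tangent, radius, and line from the external point to the center form a right triangle.
The right angle is where the tangent meets the radius.
By the Pythagorean theorem: tangent² + 7² = 12²
tangent² = 144 - 49 = 95
tangent = sqrt(95)

sqrt(95)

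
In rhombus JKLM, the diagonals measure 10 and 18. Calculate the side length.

The diagonals of a rhombus bisect each other at right angles.
Half-diagonals: 10/2 = 5 and 18/2 = 9
side = sqrt(5^2 + 9^2)
side = sqrt(25 + 81)
side = sqrt(106)

sqrt(106)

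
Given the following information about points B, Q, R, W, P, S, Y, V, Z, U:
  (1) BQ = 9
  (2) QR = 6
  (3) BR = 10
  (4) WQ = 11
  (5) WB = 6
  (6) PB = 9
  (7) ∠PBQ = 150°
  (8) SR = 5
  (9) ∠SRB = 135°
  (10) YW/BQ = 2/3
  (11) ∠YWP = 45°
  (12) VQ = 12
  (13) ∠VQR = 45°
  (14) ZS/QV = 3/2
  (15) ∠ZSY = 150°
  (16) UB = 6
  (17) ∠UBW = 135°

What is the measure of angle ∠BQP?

Step 1: By the law of cosines on triangle QBP: QP² = 9² + 9² − 2·9·9·cos(150°) = 302.3, so QP ≈ 17.39.
Step 2: By the inverse law of cosines on triangle BQP: cos(∠BQP) = (9² + 17.39² − 9²) / (2·9·17.39) = 302.3/312.96 = 0.9659, so ∠BQP = 15°.

Therefore, the measure of angle ∠BQP = 15°.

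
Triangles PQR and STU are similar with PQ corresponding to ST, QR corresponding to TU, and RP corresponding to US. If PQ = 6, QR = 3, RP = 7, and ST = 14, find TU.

Similar triangles have proportional sides. Setting up the proportion:
ST / PQ = TU / QR
14 / 6 = TU / 3
TU = 3 * 14 / 6 = 7.

7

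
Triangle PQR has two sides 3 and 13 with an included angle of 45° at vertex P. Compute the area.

Area = (1/2)(3)(13) sin(45°) = (1/2)(3)(13)(sqrt(2)/2) = 39*sqrt(2)/4

39*sqrt(2)/4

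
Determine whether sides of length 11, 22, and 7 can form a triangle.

The longest side is 22. The other two sides sum to 7 + 11 = 18.
Since 18 ≤ 22, the two shorter sides cannot reach around to close the triangle.

No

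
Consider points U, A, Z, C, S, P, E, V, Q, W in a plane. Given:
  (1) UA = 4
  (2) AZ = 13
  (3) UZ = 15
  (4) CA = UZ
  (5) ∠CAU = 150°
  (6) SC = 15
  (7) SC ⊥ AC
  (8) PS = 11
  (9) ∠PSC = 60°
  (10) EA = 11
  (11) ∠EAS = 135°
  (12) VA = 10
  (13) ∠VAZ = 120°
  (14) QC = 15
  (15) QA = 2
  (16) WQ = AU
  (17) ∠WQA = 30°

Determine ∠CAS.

From the given relations: CA = UZ = 15.
Step 1: By the law of cosines on triangle ACS: AS² = 15² + 15² − 2·15·15·cos(90°) = 450, so AS = 15·√2.
Step 2: By the inverse law of cosines on triangle CAS: cos(∠CAS) = (15² + (15·√2)² − 15²) / (2·15·15·√2) = 450/636.4 = 0.7071, so ∠CAS = 45°.

Therefore, the measure of angle ∠CAS = 45°.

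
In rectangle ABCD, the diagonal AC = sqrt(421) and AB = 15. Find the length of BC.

Using the Pythagorean theorem: d^2 = a^2 + b^2
b^2 = d^2 - a^2
b^2 = 421 - 225
b^2 = 196
b = sqrt(196) = 14

14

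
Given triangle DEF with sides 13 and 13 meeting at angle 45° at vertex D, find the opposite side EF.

Law of cosines: EF^2 = 13^2 + 13^2 - 2(13)(13)cos(45°) = 338 - 169*sqrt(2), so EF = 13*sqrt(2 - sqrt(2)).

13*sqrt(2 - sqrt(2))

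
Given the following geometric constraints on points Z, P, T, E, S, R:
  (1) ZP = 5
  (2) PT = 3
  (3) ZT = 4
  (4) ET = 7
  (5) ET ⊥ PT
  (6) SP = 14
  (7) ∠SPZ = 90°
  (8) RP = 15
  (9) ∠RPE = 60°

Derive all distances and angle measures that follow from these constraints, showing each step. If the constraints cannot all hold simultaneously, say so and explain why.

The constraints are consistent.

Step 1: From ZP = 5, PS = 14, and ∠ZPS = 90°, by the law of cosines:
  ZS² = ZP² + PS² - 2·ZP·PS·cos(90°) = 25 + 196 - 0 = 221
  ZS ≈ 14.87

Step 2: From PT = 3, TE = 7, and ∠PTE = 90°, by the law of cosines:
  PE² = PT² + TE² - 2·PT·TE·cos(90°) = 9 + 49 - 0 = 58
  PE = √58

Step 3: From ZP = 5, ZT = 4, PT = 3, by the inverse law of cosines:
  cos(∠PZT) = (ZP² + ZT² - PT²) / (2·ZP·ZT)
  ∠PZT = 36.87°

Step 4: From PT = 3, PZ = 5, TZ = 4, by the inverse law of cosines:
  cos(∠TPZ) = (PT² + PZ² - TZ²) / (2·PT·PZ)
  ∠TPZ = 53.13°

Step 5: From TP = 3, TZ = 4, PZ = 5, by the inverse law of cosines:
  cos(∠PTZ) = (TP² + TZ² - PZ²) / (2·TP·TZ)
  ∠PTZ = 90°

Step 6: From EP = √58, PR = 15, and ∠EPR = 60°, by the law of cosines:
  ER² = EP² + PR² - 2·EP·PR·cos(60°) = 58 + 225 - 114.2 = 168.8
  ER ≈ 12.99

Step 7: From ZP = 5, ZS = 14.87, PS = 14, by the inverse law of cosines:
  cos(∠PZS) = (ZP² + ZS² - PS²) / (2·ZP·ZS)
  ∠PZS = 70.35°

Step 8: From PE = √58, PT = 3, ET = 7, by the inverse law of cosines:
  cos(∠EPT) = (PE² + PT² - ET²) / (2·PE·PT)
  ∠EPT = 66.8°

Step 9: From EP = √58, ET = 7, PT = 3, by the inverse law of cosines:
  cos(∠PET) = (EP² + ET² - PT²) / (2·EP·ET)
  ∠PET = 23.2°

Step 10: From SP = 14, SZ = 14.87, PZ = 5, by the inverse law of cosines:
  cos(∠PSZ) = (SP² + SZ² - PZ²) / (2·SP·SZ)
  ∠PSZ = 19.65°

Step 11: From EP = √58, ER = 12.99, PR = 15, by the inverse law of cosines:
  cos(∠PER) = (EP² + ER² - PR²) / (2·EP·ER)
  ∠PER = 89.49°

Step 12: From RE = 12.99, RP = 15, EP = √58, by the inverse law of cosines:
  cos(∠ERP) = (RE² + RP² - EP²) / (2·RE·RP)
  ∠ERP = 30.51°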